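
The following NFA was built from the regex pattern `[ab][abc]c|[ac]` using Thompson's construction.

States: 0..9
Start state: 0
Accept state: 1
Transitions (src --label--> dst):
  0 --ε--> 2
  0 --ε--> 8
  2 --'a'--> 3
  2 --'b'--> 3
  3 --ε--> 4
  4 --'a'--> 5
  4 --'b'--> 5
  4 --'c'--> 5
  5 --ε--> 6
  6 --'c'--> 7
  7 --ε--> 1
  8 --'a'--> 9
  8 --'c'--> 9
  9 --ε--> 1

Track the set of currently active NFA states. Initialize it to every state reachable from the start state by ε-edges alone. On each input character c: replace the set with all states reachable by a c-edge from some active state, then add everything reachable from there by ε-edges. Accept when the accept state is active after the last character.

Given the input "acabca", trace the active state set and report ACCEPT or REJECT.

S₀ = ε-closure({0}) = {0,2,8}
'a' @ 1: {1,3,4,9}  [accepting]
'c' @ 2: {5,6}
'a' @ 3: {}  — no active states
rest 'bca' ignored (set empty)
final: {}; accept 1 not in set

Answer: REJECT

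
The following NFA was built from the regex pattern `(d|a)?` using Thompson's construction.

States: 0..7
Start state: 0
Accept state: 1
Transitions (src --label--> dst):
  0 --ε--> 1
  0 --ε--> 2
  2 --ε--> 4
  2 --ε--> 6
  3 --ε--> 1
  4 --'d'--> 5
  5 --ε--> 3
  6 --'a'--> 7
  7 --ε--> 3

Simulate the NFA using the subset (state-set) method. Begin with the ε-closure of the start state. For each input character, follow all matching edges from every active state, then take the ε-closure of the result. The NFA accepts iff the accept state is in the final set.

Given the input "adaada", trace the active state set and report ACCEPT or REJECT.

start: ε-closure({0}) = {0,1,2,4,6}
'a' @ 1: {1,3,7}  ✓accept
'd' @ 2: {}  — state set empty
rest 'aada' ignored (set empty)
final: {}; accept 1 not in set

Answer: REJECT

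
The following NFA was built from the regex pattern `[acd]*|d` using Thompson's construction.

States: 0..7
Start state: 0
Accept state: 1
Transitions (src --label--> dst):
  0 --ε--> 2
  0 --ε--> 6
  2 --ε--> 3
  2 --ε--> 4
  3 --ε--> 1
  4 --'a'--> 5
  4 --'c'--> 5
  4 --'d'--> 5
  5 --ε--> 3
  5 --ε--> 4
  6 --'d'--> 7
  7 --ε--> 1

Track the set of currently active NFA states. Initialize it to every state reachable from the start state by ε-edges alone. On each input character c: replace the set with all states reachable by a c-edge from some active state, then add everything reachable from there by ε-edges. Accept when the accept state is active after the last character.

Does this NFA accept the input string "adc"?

Answer: ACCEPT

Steps:
start: ε-closure({0}) = {0,1,2,3,4,6}
'a' @ 1: {1,3,4,5}  [accepting]
'd' @ 2: {1,3,4,5}  [accepting]
'c' @ 3: {1,3,4,5}  [accepting]
end set {1,3,4,5} — state 1 in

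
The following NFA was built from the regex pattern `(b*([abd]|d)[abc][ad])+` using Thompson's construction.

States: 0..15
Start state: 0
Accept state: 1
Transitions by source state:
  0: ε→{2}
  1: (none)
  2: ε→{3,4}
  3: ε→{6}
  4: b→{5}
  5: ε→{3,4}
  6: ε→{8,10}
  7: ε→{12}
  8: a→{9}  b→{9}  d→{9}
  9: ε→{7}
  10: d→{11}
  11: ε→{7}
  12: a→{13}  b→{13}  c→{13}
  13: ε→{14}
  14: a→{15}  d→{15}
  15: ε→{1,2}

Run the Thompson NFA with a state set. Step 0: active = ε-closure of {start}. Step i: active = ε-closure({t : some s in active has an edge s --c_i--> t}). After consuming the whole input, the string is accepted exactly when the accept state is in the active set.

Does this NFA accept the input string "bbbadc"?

Answer: REJECT

Derivation:
S₀ = ε-closure({0}) = {0,2,3,4,6,8,10}
'b' @ 1: {3,4,5,6,7,8,9,10,12}
'b' @ 2: {3,4,5,6,7,8,9,10,12,13,14}
'b' @ 3: {3,4,5,6,7,8,9,10,12,13,14}
'a' @ 4: {1,2,3,4,6,7,8,9,10,12,13,14,15}  [accepting]
'd' @ 5: {1,2,3,4,6,7,8,9,10,11,12,15}  [accepting]
'c' @ 6: {13,14}
end set {13,14} — state 1 not in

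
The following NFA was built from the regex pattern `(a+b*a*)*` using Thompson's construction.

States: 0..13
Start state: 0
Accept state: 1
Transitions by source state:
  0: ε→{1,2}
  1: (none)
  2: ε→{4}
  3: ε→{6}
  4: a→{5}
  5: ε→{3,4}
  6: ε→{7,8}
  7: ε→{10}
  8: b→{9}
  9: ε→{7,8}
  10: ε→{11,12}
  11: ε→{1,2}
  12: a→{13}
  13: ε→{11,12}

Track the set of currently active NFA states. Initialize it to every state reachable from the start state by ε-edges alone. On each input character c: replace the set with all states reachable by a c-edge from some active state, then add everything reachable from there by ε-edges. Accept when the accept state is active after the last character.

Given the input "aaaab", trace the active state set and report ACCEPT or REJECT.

start: ε-closure({0}) = {0,1,2,4}
'a' @ 1: {1,2,3,4,5,6,7,8,10,11,12}  [accepting]
'a' @ 2: {1,2,3,4,5,6,7,8,10,11,12,13}  [accepting]
'a' @ 3: {1,2,3,4,5,6,7,8,10,11,12,13}  [accepting]
'a' @ 4: {1,2,3,4,5,6,7,8,10,11,12,13}  [accepting]
'b' @ 5: {1,2,4,7,8,9,10,11,12}  [accepting]
final: {1,2,4,7,8,9,10,11,12}; accept 1 in set

Answer: ACCEPT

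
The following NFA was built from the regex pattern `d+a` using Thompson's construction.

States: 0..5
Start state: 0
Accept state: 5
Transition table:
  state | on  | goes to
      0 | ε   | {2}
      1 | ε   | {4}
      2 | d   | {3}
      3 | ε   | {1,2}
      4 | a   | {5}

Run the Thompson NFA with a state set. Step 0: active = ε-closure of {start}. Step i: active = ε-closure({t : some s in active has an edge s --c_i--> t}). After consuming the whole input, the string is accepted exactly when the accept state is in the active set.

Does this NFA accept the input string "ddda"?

start: ε-closure({0}) = {0,2}
'd' @ 1: {1,2,3,4}
'd' @ 2: {1,2,3,4}
'd' @ 3: {1,2,3,4}
'a' @ 4: {5}  ✓accept
after full input: {5}  (accept=5 in)

Answer: ACCEPT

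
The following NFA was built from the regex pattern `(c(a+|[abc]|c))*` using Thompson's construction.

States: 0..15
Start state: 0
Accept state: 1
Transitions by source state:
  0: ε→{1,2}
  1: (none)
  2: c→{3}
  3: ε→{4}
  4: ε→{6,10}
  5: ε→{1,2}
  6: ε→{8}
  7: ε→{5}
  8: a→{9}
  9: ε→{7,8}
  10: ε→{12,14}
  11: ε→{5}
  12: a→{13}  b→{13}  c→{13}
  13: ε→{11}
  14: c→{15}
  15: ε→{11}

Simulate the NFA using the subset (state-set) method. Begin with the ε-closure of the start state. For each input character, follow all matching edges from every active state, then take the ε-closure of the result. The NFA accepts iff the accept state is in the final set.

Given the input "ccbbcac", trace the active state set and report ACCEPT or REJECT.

Answer: REJECT

Trace:
initial (ε-close {0}): {0,1,2}
'c' @ 1: {3,4,6,8,10,12,14}
'c' @ 2: {1,2,5,11,13,15}  (accept∈set)
'b' @ 3: {}  — state set empty
rest 'bcac' ignored (set empty)
after full input: {}  (accept=1 not in)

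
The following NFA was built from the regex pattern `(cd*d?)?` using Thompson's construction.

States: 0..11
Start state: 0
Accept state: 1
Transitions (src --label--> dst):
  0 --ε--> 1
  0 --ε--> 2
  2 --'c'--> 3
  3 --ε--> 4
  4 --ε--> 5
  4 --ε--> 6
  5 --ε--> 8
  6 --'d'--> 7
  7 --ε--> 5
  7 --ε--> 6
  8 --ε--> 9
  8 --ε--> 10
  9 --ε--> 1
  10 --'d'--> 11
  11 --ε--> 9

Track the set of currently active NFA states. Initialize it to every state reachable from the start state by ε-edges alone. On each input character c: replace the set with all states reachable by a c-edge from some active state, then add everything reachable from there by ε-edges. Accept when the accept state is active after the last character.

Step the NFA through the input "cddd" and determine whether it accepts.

Answer: ACCEPT

Steps:
S₀ = ε-closure({0}) = {0,1,2}
'c' @ 1: {1,3,4,5,6,8,9,10}  (accept∈set)
'd' @ 2: {1,5,6,7,8,9,10,11}  (accept∈set)
'd' @ 3: {1,5,6,7,8,9,10,11}  (accept∈set)
'd' @ 4: {1,5,6,7,8,9,10,11}  (accept∈set)
end set {1,5,6,7,8,9,10,11} — state 1 in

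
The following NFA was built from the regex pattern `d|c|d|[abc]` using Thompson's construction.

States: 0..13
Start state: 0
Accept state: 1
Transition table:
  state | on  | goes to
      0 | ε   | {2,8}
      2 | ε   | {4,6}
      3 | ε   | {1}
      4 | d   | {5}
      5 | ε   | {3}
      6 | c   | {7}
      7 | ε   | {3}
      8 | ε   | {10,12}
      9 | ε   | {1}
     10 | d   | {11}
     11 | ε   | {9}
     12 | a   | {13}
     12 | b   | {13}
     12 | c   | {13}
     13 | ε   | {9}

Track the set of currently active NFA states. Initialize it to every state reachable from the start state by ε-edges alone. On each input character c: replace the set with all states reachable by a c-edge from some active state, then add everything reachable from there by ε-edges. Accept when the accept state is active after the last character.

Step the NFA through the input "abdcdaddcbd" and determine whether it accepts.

Answer: REJECT

Steps:
start: ε-closure({0}) = {0,2,4,6,8,10,12}
'a' @ 1: {1,9,13}  ✓accept
'b' @ 2: {}  — state set empty
rest 'dcdaddcbd' ignored (set empty)
after full input: {}  (accept=1 not in)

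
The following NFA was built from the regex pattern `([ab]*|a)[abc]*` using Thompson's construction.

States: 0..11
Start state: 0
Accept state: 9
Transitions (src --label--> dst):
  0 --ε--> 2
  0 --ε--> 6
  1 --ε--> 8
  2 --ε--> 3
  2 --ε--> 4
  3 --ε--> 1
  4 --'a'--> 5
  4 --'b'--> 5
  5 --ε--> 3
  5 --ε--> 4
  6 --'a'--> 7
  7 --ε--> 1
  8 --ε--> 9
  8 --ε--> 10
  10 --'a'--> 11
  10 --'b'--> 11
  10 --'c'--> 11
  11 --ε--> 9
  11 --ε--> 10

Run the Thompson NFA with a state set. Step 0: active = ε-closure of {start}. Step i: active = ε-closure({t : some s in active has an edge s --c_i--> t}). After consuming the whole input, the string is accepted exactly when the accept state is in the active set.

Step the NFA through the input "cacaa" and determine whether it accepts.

Answer: ACCEPT

Steps:
start: ε-closure({0}) = {0,1,2,3,4,6,8,9,10}
'c' @ 1: {9,10,11}  ✓accept
'a' @ 2: {9,10,11}  ✓accept
'c' @ 3: {9,10,11}  ✓accept
'a' @ 4: {9,10,11}  ✓accept
'a' @ 5: {9,10,11}  ✓accept
end set {9,10,11} — state 9 in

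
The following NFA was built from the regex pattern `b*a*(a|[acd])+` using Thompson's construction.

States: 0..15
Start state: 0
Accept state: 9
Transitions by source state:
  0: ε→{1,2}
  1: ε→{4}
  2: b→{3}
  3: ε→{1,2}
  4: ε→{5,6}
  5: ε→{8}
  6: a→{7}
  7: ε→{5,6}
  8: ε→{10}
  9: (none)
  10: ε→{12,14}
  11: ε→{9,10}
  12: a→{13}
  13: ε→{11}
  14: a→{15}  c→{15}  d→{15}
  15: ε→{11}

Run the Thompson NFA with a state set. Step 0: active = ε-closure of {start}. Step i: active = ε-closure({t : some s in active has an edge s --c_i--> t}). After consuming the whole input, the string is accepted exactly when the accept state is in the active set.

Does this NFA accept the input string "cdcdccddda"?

initial (ε-close {0}): {0,1,2,4,5,6,8,10,12,14}
'c' @ 1: {9,10,11,12,14,15}  ✓accept
'd' @ 2: {9,10,11,12,14,15}  ✓accept
'c' @ 3: {9,10,11,12,14,15}  ✓accept
'd' @ 4: {9,10,11,12,14,15}  ✓accept
'c' @ 5: {9,10,11,12,14,15}  ✓accept
'c' @ 6: {9,10,11,12,14,15}  ✓accept
'd' @ 7: {9,10,11,12,14,15}  ✓accept
'd' @ 8: {9,10,11,12,14,15}  ✓accept
'd' @ 9: {9,10,11,12,14,15}  ✓accept
'a' @ 10: {9,10,11,12,13,14,15}  ✓accept
final: {9,10,11,12,13,14,15}; accept 9 in set

Answer: ACCEPT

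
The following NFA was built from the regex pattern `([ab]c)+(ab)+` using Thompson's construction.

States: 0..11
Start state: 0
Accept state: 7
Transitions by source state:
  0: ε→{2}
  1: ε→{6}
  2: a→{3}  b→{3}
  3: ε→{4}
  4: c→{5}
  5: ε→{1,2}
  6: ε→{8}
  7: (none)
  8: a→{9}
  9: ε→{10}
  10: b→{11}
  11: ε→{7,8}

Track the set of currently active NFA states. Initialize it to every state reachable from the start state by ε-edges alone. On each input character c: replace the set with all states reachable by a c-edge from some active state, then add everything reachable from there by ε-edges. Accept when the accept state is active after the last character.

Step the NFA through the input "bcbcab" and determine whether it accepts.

initial (ε-close {0}): {0,2}
'b' @ 1: {3,4}
'c' @ 2: {1,2,5,6,8}
'b' @ 3: {3,4}
'c' @ 4: {1,2,5,6,8}
'a' @ 5: {3,4,9,10}
'b' @ 6: {7,8,11}  ✓accept
end set {7,8,11} — state 7 in

Answer: ACCEPT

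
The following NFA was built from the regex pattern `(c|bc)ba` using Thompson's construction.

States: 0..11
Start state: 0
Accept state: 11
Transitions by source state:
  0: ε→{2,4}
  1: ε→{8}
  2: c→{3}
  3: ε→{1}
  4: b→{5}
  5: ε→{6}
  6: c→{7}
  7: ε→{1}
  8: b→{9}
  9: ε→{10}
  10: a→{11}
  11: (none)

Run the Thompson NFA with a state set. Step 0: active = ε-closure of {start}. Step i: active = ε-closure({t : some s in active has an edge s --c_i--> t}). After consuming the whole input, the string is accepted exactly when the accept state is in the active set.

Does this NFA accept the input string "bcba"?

initial (ε-close {0}): {0,2,4}
'b' @ 1: {5,6}
'c' @ 2: {1,7,8}
'b' @ 3: {9,10}
'a' @ 4: {11}  ✓accept
end set {11} — state 11 in

Answer: ACCEPT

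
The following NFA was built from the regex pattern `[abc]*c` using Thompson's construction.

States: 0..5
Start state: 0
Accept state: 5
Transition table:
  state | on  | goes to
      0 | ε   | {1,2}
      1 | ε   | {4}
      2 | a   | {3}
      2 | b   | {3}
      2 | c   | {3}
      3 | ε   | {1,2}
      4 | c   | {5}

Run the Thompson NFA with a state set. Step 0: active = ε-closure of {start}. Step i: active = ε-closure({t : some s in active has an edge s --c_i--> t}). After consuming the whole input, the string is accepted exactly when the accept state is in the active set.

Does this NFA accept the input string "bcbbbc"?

Answer: ACCEPT

Derivation:
S₀ = ε-closure({0}) = {0,1,2,4}
'b' @ 1: {1,2,3,4}
'c' @ 2: {1,2,3,4,5}  [accepting]
'b' @ 3: {1,2,3,4}
'b' @ 4: {1,2,3,4}
'b' @ 5: {1,2,3,4}
'c' @ 6: {1,2,3,4,5}  [accepting]
after full input: {1,2,3,4,5}  (accept=5 in)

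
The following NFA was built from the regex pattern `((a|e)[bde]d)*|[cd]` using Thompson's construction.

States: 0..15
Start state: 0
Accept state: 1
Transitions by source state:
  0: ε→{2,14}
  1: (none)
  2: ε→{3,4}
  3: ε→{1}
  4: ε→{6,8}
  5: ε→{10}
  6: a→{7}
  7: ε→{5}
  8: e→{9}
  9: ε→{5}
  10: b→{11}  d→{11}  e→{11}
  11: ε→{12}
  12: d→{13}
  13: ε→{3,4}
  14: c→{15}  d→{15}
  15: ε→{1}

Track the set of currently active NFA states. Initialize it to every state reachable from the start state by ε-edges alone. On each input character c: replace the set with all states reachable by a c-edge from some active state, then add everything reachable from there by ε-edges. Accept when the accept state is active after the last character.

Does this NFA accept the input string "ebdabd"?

initial (ε-close {0}): {0,1,2,3,4,6,8,14}
'e' @ 1: {5,9,10}
'b' @ 2: {11,12}
'd' @ 3: {1,3,4,6,8,13}  [accepting]
'a' @ 4: {5,7,10}
'b' @ 5: {11,12}
'd' @ 6: {1,3,4,6,8,13}  [accepting]
end set {1,3,4,6,8,13} — state 1 in

Answer: ACCEPT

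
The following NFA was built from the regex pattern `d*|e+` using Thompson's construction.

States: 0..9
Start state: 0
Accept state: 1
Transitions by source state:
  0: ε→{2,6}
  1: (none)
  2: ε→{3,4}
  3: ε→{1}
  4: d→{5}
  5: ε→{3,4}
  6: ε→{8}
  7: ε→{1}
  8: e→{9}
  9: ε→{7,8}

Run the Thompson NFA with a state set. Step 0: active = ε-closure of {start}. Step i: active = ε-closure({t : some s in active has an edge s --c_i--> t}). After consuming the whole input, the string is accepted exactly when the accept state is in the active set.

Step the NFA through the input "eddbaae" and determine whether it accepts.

start: ε-closure({0}) = {0,1,2,3,4,6,8}
'e' @ 1: {1,7,8,9}  ✓accept
'd' @ 2: {}  — no active states
rest 'dbaae' ignored (set empty)
end set {} — state 1 not in

Answer: REJECT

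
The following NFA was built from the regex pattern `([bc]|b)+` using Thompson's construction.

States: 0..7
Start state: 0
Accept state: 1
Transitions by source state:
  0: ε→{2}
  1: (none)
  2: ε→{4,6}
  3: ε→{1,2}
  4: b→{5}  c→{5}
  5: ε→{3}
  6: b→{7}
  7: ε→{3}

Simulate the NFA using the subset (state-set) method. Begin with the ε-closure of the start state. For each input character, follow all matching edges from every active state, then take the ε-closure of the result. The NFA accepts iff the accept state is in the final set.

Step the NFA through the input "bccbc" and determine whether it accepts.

start: ε-closure({0}) = {0,2,4,6}
'b' @ 1: {1,2,3,4,5,6,7}  (accept∈set)
'c' @ 2: {1,2,3,4,5,6}  (accept∈set)
'c' @ 3: {1,2,3,4,5,6}  (accept∈set)
'b' @ 4: {1,2,3,4,5,6,7}  (accept∈set)
'c' @ 5: {1,2,3,4,5,6}  (accept∈set)
final: {1,2,3,4,5,6}; accept 1 in set

Answer: ACCEPT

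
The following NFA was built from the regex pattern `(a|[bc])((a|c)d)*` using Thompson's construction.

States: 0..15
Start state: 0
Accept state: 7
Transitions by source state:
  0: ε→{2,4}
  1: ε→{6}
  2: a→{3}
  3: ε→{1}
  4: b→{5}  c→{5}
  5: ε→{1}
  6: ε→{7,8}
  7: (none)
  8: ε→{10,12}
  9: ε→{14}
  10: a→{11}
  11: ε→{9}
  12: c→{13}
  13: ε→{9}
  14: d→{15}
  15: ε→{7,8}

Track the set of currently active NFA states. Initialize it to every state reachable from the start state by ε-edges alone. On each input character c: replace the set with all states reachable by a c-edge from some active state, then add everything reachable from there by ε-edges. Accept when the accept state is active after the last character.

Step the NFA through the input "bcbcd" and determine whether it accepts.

initial (ε-close {0}): {0,2,4}
'b' @ 1: {1,5,6,7,8,10,12}  [accepting]
'c' @ 2: {9,13,14}
'b' @ 3: {}  — state set empty
rest 'cd' ignored (set empty)
end set {} — state 7 not in

Answer: REJECT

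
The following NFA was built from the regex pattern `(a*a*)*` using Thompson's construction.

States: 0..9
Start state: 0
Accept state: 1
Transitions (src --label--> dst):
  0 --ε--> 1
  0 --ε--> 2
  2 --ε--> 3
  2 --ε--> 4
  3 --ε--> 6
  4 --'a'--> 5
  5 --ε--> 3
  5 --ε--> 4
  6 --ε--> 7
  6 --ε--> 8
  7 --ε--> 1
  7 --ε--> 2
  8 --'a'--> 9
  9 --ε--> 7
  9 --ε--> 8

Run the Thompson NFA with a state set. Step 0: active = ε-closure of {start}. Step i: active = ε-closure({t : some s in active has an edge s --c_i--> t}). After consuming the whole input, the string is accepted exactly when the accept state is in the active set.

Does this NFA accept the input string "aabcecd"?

Answer: REJECT

Trace:
initial (ε-close {0}): {0,1,2,3,4,6,7,8}
'a' @ 1: {1,2,3,4,5,6,7,8,9}  ✓accept
'a' @ 2: {1,2,3,4,5,6,7,8,9}  ✓accept
'b' @ 3: {}  — no active states
rest 'cecd' ignored (set empty)
after full input: {}  (accept=1 not in)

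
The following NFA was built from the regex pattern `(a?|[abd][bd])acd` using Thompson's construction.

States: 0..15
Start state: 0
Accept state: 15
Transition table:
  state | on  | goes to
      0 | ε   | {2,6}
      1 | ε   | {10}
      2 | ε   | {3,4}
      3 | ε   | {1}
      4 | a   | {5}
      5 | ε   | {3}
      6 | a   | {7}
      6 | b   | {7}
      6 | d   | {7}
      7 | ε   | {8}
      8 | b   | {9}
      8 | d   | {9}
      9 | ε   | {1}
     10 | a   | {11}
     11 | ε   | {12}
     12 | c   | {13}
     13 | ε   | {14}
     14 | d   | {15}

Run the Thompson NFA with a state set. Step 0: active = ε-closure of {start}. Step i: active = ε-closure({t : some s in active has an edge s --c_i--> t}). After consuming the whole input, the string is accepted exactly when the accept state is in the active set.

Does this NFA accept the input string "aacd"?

Answer: ACCEPT

Steps:
S₀ = ε-closure({0}) = {0,1,2,3,4,6,10}
'a' @ 1: {1,3,5,7,8,10,11,12}
'a' @ 2: {11,12}
'c' @ 3: {13,14}
'd' @ 4: {15}  [accepting]
final: {15}; accept 15 in set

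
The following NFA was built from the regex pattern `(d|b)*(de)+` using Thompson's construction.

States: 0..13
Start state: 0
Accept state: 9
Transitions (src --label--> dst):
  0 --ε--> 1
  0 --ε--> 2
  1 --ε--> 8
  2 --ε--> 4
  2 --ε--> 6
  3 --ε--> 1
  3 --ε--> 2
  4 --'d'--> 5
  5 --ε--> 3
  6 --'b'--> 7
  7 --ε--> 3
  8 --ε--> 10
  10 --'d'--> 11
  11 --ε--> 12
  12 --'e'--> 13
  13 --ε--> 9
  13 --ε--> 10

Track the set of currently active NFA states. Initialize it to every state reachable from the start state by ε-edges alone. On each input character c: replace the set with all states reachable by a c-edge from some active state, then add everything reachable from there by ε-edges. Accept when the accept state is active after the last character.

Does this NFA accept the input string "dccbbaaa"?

start: ε-closure({0}) = {0,1,2,4,6,8,10}
'd' @ 1: {1,2,3,4,5,6,8,10,11,12}
'c' @ 2: {}  — dead — no transitions
rest 'cbbaaa' ignored (set empty)
after full input: {}  (accept=9 not in)

Answer: REJECT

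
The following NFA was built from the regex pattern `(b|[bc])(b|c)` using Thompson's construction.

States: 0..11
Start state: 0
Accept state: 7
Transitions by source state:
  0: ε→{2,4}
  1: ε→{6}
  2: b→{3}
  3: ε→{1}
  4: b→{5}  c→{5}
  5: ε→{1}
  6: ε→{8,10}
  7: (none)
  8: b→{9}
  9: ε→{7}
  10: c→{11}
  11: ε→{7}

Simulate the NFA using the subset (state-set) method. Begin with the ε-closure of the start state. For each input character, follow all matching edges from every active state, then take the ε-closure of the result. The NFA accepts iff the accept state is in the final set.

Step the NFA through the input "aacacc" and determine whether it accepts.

S₀ = ε-closure({0}) = {0,2,4}
'a' @ 1: {}  — no active states
rest 'acacc' ignored (set empty)
end set {} — state 7 not in

Answer: REJECT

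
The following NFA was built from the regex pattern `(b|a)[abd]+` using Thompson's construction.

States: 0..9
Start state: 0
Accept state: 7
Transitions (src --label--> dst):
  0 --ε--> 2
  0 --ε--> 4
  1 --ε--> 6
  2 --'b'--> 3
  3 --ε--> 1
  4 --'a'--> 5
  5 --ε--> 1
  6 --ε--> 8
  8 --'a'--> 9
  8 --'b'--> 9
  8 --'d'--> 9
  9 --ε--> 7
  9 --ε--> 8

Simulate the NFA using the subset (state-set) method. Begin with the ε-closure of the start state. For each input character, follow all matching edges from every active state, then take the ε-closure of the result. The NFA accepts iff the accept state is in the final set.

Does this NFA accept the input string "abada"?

Answer: ACCEPT

Trace:
start: ε-closure({0}) = {0,2,4}
'a' @ 1: {1,5,6,8}
'b' @ 2: {7,8,9}  ✓accept
'a' @ 3: {7,8,9}  ✓accept
'd' @ 4: {7,8,9}  ✓accept
'a' @ 5: {7,8,9}  ✓accept
after full input: {7,8,9}  (accept=7 in)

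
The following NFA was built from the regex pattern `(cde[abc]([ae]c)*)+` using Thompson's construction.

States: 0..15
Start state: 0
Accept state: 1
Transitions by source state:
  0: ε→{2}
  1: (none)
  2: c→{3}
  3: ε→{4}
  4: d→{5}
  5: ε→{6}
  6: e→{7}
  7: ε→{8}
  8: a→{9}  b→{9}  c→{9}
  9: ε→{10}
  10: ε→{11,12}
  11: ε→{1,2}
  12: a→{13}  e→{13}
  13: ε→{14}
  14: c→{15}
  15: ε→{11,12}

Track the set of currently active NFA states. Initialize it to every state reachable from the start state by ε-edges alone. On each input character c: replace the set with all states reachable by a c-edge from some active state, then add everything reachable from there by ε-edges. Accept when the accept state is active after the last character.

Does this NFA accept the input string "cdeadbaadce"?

S₀ = ε-closure({0}) = {0,2}
'c' @ 1: {3,4}
'd' @ 2: {5,6}
'e' @ 3: {7,8}
'a' @ 4: {1,2,9,10,11,12}  ✓accept
'd' @ 5: {}  — state set empty
rest 'baadce' ignored (set empty)
after full input: {}  (accept=1 not in)

Answer: REJECT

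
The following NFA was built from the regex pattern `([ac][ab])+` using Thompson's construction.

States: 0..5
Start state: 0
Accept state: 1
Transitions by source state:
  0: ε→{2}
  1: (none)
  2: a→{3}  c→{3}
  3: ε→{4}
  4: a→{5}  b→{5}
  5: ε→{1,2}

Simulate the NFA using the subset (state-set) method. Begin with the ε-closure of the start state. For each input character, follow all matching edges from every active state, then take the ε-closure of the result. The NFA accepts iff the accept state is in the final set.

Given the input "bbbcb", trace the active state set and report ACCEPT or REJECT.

initial (ε-close {0}): {0,2}
'b' @ 1: {}  — dead — no transitions
rest 'bbcb' ignored (set empty)
end set {} — state 1 not in

Answer: REJECT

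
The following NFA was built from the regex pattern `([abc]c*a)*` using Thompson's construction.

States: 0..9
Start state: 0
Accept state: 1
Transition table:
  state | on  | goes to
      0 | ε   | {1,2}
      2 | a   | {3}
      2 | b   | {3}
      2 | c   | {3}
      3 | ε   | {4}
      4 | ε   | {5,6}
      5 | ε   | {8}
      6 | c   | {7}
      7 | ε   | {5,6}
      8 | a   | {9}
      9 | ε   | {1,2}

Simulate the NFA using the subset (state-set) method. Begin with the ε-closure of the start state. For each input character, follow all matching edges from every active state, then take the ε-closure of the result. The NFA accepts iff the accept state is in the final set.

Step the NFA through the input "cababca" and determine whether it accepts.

Answer: ACCEPT

Derivation:
S₀ = ε-closure({0}) = {0,1,2}
'c' @ 1: {3,4,5,6,8}
'a' @ 2: {1,2,9}  ✓accept
'b' @ 3: {3,4,5,6,8}
'a' @ 4: {1,2,9}  ✓accept
'b' @ 5: {3,4,5,6,8}
'c' @ 6: {5,6,7,8}
'a' @ 7: {1,2,9}  ✓accept
end set {1,2,9} — state 1 in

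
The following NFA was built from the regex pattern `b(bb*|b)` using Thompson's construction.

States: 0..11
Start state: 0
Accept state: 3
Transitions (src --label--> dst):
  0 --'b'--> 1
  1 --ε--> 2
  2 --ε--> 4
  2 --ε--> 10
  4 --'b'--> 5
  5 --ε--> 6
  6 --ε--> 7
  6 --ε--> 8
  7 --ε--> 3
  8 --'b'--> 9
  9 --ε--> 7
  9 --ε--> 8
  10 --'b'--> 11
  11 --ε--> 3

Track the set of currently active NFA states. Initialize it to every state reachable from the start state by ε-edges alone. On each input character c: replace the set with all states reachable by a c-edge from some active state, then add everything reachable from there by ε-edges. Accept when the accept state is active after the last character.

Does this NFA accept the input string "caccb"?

Answer: REJECT

Trace:
start: ε-closure({0}) = {0}
'c' @ 1: {}  — no active states
rest 'accb' ignored (set empty)
final: {}; accept 3 not in set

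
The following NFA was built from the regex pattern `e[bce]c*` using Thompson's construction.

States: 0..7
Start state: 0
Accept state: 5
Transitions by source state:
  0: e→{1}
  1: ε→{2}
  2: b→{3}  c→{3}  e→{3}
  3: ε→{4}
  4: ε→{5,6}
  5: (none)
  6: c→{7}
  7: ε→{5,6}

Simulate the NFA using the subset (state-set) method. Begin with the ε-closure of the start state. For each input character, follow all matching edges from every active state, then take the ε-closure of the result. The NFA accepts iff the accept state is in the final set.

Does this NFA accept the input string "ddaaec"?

Answer: REJECT

Steps:
initial (ε-close {0}): {0}
'd' @ 1: {}  — state set empty
rest 'daaec' ignored (set empty)
after full input: {}  (accept=5 not in)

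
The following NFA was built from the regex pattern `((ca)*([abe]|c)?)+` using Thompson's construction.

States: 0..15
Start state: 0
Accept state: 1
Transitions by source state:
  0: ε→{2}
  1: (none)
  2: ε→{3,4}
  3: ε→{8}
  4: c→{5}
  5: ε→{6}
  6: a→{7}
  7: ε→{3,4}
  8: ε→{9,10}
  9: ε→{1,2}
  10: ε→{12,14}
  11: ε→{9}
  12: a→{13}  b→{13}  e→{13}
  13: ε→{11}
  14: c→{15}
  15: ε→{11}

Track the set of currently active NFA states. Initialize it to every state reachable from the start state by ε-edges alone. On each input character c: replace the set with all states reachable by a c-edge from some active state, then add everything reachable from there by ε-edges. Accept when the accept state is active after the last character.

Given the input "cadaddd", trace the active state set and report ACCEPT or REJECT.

initial (ε-close {0}): {0,1,2,3,4,8,9,10,12,14}
'c' @ 1: {1,2,3,4,5,6,8,9,10,11,12,14,15}  (accept∈set)
'a' @ 2: {1,2,3,4,7,8,9,10,11,12,13,14}  (accept∈set)
'd' @ 3: {}  — no active states
rest 'addd' ignored (set empty)
final: {}; accept 1 not in set

Answer: REJECT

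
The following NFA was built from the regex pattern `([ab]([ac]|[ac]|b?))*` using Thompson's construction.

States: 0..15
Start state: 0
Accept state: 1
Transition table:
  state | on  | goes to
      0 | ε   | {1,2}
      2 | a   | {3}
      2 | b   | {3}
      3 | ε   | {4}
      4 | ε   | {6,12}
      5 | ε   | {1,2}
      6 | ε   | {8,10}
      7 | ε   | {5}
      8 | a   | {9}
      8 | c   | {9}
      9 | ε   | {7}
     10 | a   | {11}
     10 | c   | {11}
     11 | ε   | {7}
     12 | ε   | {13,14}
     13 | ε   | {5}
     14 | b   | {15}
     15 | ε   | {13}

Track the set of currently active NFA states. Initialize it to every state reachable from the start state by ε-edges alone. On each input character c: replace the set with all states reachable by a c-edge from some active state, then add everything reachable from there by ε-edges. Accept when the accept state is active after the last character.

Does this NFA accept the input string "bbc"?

Answer: ACCEPT

Derivation:
S₀ = ε-closure({0}) = {0,1,2}
'b' @ 1: {1,2,3,4,5,6,8,10,12,13,14}  (accept∈set)
'b' @ 2: {1,2,3,4,5,6,8,10,12,13,14,15}  (accept∈set)
'c' @ 3: {1,2,5,7,9,11}  (accept∈set)
after full input: {1,2,5,7,9,11}  (accept=1 in)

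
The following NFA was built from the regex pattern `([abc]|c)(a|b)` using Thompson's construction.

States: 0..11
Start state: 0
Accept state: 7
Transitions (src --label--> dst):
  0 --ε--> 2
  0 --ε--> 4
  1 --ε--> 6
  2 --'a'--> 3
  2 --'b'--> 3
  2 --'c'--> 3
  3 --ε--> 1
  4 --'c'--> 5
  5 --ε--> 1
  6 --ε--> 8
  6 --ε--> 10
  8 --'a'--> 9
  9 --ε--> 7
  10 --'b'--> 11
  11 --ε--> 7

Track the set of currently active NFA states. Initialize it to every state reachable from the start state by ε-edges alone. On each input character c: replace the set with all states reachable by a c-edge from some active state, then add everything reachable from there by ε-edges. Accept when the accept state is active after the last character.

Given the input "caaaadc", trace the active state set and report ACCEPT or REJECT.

Answer: REJECT

Trace:
S₀ = ε-closure({0}) = {0,2,4}
'c' @ 1: {1,3,5,6,8,10}
'a' @ 2: {7,9}  ✓accept
'a' @ 3: {}  — no active states
rest 'aadc' ignored (set empty)
after full input: {}  (accept=7 not in)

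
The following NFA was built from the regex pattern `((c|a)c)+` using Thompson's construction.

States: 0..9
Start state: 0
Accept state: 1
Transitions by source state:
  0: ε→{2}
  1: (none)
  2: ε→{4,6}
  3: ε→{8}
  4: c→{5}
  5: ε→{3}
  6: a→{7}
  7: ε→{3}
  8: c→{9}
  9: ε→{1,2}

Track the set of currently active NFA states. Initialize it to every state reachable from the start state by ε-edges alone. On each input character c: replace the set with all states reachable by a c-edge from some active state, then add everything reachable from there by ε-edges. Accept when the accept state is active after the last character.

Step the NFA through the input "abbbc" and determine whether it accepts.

initial (ε-close {0}): {0,2,4,6}
'a' @ 1: {3,7,8}
'b' @ 2: {}  — dead — no transitions
rest 'bbc' ignored (set empty)
after full input: {}  (accept=1 not in)

Answer: REJECT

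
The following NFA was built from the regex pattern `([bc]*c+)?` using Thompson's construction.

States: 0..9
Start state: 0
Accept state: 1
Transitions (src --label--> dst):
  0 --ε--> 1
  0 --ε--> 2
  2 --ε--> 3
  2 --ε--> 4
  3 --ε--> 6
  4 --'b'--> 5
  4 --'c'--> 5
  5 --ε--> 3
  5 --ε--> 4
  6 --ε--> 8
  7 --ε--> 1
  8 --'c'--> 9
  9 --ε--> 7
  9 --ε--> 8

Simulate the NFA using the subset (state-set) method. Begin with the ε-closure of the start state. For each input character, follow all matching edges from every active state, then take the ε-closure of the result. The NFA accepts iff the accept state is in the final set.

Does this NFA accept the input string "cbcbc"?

S₀ = ε-closure({0}) = {0,1,2,3,4,6,8}
'c' @ 1: {1,3,4,5,6,7,8,9}  ✓accept
'b' @ 2: {3,4,5,6,8}
'c' @ 3: {1,3,4,5,6,7,8,9}  ✓accept
'b' @ 4: {3,4,5,6,8}
'c' @ 5: {1,3,4,5,6,7,8,9}  ✓accept
final: {1,3,4,5,6,7,8,9}; accept 1 in set

Answer: ACCEPT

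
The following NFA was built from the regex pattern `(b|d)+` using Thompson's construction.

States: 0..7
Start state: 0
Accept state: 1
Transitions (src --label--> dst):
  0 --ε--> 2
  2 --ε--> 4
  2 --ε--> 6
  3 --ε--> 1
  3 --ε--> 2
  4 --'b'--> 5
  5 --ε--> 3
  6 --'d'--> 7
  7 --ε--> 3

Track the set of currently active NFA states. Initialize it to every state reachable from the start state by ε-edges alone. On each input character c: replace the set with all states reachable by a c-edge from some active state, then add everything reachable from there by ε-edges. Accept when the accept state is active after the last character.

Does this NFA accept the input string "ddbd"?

S₀ = ε-closure({0}) = {0,2,4,6}
'd' @ 1: {1,2,3,4,6,7}  [accepting]
'd' @ 2: {1,2,3,4,6,7}  [accepting]
'b' @ 3: {1,2,3,4,5,6}  [accepting]
'd' @ 4: {1,2,3,4,6,7}  [accepting]
final: {1,2,3,4,6,7}; accept 1 in set

Answer: ACCEPT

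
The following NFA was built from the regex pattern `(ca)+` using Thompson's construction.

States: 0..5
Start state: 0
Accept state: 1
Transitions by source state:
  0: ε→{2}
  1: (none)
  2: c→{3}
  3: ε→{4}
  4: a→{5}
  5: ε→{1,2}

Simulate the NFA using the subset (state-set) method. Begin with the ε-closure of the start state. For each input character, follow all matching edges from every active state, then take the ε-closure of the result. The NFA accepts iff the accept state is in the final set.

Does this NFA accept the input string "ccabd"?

S₀ = ε-closure({0}) = {0,2}
'c' @ 1: {3,4}
'c' @ 2: {}  — state set empty
rest 'abd' ignored (set empty)
end set {} — state 1 not in

Answer: REJECT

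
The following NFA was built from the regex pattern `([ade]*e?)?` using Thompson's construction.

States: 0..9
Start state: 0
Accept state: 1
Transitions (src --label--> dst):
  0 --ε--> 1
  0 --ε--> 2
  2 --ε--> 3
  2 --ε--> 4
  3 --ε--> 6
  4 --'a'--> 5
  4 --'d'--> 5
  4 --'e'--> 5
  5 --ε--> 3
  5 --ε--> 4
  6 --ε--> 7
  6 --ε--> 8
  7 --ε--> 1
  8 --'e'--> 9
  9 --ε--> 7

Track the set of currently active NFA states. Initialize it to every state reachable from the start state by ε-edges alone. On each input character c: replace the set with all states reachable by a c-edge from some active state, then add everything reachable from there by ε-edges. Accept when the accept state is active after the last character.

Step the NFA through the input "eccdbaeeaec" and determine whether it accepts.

Answer: REJECT

Steps:
initial (ε-close {0}): {0,1,2,3,4,6,7,8}
'e' @ 1: {1,3,4,5,6,7,8,9}  ✓accept
'c' @ 2: {}  — dead — no transitions
rest 'cdbaeeaec' ignored (set empty)
end set {} — state 1 not in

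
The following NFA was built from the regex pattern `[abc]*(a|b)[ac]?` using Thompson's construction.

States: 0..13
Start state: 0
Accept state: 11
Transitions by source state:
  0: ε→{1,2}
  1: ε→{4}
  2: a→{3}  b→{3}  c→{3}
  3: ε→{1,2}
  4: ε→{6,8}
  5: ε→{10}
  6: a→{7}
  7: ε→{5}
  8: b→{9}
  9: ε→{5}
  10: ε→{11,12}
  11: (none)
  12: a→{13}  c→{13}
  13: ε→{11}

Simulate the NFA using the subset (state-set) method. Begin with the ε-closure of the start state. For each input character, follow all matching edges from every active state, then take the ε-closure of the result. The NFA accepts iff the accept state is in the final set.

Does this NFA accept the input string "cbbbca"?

S₀ = ε-closure({0}) = {0,1,2,4,6,8}
'c' @ 1: {1,2,3,4,6,8}
'b' @ 2: {1,2,3,4,5,6,8,9,10,11,12}  [accepting]
'b' @ 3: {1,2,3,4,5,6,8,9,10,11,12}  [accepting]
'b' @ 4: {1,2,3,4,5,6,8,9,10,11,12}  [accepting]
'c' @ 5: {1,2,3,4,6,8,11,13}  [accepting]
'a' @ 6: {1,2,3,4,5,6,7,8,10,11,12}  [accepting]
final: {1,2,3,4,5,6,7,8,10,11,12}; accept 11 in set

Answer: ACCEPT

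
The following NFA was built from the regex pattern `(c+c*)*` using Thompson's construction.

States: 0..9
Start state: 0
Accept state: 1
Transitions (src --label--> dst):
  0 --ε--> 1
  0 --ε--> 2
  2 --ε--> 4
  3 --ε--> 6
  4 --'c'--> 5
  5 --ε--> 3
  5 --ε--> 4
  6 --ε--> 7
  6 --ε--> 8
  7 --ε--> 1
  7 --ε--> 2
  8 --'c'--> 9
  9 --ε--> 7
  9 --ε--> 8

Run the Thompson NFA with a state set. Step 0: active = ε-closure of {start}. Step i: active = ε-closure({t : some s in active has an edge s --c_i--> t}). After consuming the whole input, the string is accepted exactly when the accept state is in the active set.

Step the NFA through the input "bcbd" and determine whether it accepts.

S₀ = ε-closure({0}) = {0,1,2,4}
'b' @ 1: {}  — state set empty
rest 'cbd' ignored (set empty)
end set {} — state 1 not in

Answer: REJECT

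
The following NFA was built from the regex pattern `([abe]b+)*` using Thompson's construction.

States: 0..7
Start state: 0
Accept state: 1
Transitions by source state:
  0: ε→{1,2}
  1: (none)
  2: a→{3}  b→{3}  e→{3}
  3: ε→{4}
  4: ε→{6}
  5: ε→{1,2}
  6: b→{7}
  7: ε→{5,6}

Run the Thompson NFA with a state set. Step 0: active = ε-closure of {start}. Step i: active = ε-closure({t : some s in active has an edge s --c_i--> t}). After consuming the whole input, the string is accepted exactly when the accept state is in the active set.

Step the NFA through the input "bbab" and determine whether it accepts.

Answer: ACCEPT

Steps:
initial (ε-close {0}): {0,1,2}
'b' @ 1: {3,4,6}
'b' @ 2: {1,2,5,6,7}  (accept∈set)
'a' @ 3: {3,4,6}
'b' @ 4: {1,2,5,6,7}  (accept∈set)
after full input: {1,2,5,6,7}  (accept=1 in)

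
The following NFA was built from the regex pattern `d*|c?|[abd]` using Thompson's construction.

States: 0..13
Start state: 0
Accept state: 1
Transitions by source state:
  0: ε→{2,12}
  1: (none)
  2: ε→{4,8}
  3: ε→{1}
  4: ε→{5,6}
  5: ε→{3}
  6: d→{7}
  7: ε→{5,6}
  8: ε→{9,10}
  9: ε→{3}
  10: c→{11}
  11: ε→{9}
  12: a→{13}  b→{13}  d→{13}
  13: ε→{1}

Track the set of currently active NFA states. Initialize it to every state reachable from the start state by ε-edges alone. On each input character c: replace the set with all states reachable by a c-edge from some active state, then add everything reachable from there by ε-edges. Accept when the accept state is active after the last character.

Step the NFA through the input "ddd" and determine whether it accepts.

Answer: ACCEPT

Trace:
initial (ε-close {0}): {0,1,2,3,4,5,6,8,9,10,12}
'd' @ 1: {1,3,5,6,7,13}  [accepting]
'd' @ 2: {1,3,5,6,7}  [accepting]
'd' @ 3: {1,3,5,6,7}  [accepting]
end set {1,3,5,6,7} — state 1 in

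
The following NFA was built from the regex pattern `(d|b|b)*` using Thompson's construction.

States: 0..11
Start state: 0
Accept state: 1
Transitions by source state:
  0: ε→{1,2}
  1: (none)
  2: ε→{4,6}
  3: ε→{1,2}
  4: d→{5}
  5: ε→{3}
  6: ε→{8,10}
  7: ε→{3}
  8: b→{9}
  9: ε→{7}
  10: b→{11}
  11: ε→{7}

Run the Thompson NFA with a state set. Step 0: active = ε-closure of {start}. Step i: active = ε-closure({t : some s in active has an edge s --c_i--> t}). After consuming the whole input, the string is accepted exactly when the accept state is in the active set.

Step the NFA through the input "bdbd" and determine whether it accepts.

initial (ε-close {0}): {0,1,2,4,6,8,10}
'b' @ 1: {1,2,3,4,6,7,8,9,10,11}  (accept∈set)
'd' @ 2: {1,2,3,4,5,6,8,10}  (accept∈set)
'b' @ 3: {1,2,3,4,6,7,8,9,10,11}  (accept∈set)
'd' @ 4: {1,2,3,4,5,6,8,10}  (accept∈set)
after full input: {1,2,3,4,5,6,8,10}  (accept=1 in)

Answer: ACCEPT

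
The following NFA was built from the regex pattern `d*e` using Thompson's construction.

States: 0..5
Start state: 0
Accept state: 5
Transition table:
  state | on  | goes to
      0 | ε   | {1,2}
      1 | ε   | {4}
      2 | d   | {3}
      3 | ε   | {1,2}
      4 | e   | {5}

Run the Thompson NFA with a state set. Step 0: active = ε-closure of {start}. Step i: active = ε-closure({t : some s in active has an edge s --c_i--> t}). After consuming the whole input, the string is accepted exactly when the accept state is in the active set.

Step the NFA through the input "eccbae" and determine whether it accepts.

Answer: REJECT

Steps:
initial (ε-close {0}): {0,1,2,4}
'e' @ 1: {5}  ✓accept
'c' @ 2: {}  — dead — no transitions
rest 'cbae' ignored (set empty)
after full input: {}  (accept=5 not in)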